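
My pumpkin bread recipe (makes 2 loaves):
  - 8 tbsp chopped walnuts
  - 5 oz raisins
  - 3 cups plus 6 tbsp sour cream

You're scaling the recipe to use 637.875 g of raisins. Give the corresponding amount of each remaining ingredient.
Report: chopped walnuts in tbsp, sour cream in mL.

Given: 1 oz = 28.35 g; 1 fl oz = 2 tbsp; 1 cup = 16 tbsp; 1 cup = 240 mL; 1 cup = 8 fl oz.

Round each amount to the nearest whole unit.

The original recipe has 141.75 g of raisins, so the scaling factor is 637.875 ÷ 141.75 = 9/2 = 4.5.
chopped walnuts: 8 tbsp × 9/2 = 36 tbsp
sour cream: (3 cup + 6 tbsp = 3.375 cup) × 9/2 × 240 mL/cup = 3645 mL

chopped walnuts: 36 tbsp; sour cream: 3645 mL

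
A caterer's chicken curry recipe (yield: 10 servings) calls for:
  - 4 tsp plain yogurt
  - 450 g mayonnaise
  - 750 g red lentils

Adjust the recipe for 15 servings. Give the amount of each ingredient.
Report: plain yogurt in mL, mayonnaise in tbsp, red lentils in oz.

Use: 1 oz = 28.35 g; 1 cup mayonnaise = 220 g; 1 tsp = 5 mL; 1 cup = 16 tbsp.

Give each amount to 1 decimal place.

plain yogurt: 30.0 mL; mayonnaise: 49.1 tbsp; red lentils: 39.7 oz

Scaling factor: 15/10 = 3/2 = 1.5.
plain yogurt: 4 tsp × 3/2 × 5 mL/tsp = 30.0 mL
mayonnaise: 450 g × 3/2 ÷ 220 g/cup × 16 tbsp/cup ≈ 49.1 tbsp
red lentils: 750 g × 3/2 ÷ 28.35 g/oz ≈ 39.7 oz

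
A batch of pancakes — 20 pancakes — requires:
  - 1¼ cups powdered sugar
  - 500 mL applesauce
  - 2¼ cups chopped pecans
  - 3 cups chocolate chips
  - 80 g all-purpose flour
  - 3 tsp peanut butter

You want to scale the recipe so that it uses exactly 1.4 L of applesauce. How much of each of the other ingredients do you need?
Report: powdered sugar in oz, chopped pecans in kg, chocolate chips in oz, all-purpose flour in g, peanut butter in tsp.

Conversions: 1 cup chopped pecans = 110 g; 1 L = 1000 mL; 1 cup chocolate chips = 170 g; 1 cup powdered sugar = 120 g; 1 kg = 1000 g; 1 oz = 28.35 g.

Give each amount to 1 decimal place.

The original recipe has 0.5 L of applesauce, so the scaling factor is 1.4 ÷ 0.5 = 14/5 = 2.8.
powdered sugar: 1.25 cup × 14/5 × 120 g/cup ÷ 28.35 g/oz ≈ 14.8 oz
chopped pecans: 2.25 cup × 14/5 × 110 g/cup ÷ 1000 g/kg ≈ 0.7 kg
chocolate chips: 3 cup × 14/5 × 170 g/cup ÷ 28.35 g/oz ≈ 50.4 oz
all-purpose flour: 80 g × 14/5 = 224.0 g
peanut butter: 3 tsp × 14/5 = 8.4 tsp

powdered sugar: 14.8 oz; chopped pecans: 0.7 kg; chocolate chips: 50.4 oz; all-purpose flour: 224.0 g; peanut butter: 8.4 tsp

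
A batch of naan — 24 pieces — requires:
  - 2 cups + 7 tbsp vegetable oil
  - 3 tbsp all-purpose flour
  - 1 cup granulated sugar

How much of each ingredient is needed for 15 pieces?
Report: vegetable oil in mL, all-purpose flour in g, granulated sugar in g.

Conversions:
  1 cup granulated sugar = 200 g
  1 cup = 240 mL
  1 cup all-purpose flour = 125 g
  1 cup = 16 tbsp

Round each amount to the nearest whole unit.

Scaling factor: 15/24 = 5/8 = 0.625.
vegetable oil: (2 cup + 7 tbsp = 2.4375 cup) × 5/8 × 240 mL/cup ≈ 366 mL
all-purpose flour: 3 tbsp × 5/8 ÷ 16 tbsp/cup × 125 g/cup ≈ 15 g
granulated sugar: 1 cup × 5/8 × 200 g/cup = 125 g

vegetable oil: 366 mL; all-purpose flour: 15 g; granulated sugar: 125 g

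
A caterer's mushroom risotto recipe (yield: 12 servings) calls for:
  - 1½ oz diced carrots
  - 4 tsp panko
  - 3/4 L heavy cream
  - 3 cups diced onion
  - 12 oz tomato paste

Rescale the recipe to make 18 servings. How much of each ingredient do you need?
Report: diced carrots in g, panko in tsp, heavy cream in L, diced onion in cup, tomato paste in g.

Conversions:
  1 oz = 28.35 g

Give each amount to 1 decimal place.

diced carrots: 63.8 g; panko: 6.0 tsp; heavy cream: 1.1 L; diced onion: 4.5 cup; tomato paste: 510.3 g

Scaling factor: 18/12 = 3/2 = 1.5.
diced carrots: 1.5 oz × 3/2 × 28.35 g/oz ≈ 63.8 g
panko: 4 tsp × 3/2 = 6.0 tsp
heavy cream: 0.75 L × 3/2 ≈ 1.1 L
diced onion: 3 cup × 3/2 = 4.5 cup
tomato paste: 12 oz × 3/2 × 28.35 g/oz = 510.3 g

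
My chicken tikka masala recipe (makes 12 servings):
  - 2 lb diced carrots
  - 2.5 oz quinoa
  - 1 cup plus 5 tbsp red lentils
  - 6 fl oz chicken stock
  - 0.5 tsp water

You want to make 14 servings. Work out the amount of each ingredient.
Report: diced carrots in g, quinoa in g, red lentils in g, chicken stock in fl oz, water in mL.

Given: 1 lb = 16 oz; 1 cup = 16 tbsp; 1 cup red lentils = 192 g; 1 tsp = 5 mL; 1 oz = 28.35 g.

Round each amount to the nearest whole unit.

Scaling factor: 14/12 = 7/6.
diced carrots: 2 lb × 7/6 × 16 oz/lb × 28.35 g/oz ≈ 1058 g
quinoa: 2.5 oz × 7/6 × 28.35 g/oz ≈ 83 g
red lentils: (1 cup + 5 tbsp = 1.3125 cup) × 7/6 × 192 g/cup = 294 g
chicken stock: 6 fl oz × 7/6 = 7 fl oz
water: 0.5 tsp × 7/6 × 5 mL/tsp ≈ 3 mL

diced carrots: 1058 g; quinoa: 83 g; red lentils: 294 g; chicken stock: 7 fl oz; water: 3 mL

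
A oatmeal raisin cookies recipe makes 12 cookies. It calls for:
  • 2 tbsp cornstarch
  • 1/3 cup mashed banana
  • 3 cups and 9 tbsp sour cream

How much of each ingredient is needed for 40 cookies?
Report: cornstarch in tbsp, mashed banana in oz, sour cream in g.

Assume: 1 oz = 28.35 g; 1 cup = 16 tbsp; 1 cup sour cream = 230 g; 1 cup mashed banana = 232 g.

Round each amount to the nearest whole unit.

cornstarch: 7 tbsp; mashed banana: 9 oz; sour cream: 2731 g

Scaling factor: 40/12 = 10/3.
cornstarch: 2 tbsp × 10/3 ≈ 7 tbsp
mashed banana: 1/3 cup × 10/3 × 232 g/cup ÷ 28.35 g/oz ≈ 9 oz
sour cream: (3 cup + 9 tbsp = 3.5625 cup) × 10/3 × 230 g/cup ≈ 2731 g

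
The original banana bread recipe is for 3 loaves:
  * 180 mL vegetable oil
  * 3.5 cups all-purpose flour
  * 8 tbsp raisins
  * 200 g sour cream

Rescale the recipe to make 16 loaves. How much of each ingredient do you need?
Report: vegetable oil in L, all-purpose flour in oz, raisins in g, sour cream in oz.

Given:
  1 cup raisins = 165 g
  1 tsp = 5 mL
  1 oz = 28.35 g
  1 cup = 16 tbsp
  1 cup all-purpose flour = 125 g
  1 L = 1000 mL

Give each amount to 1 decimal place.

Scaling factor: 16/3.
vegetable oil: 180 mL × 16/3 ÷ 1000 mL/L ≈ 1.0 L
all-purpose flour: 3.5 cup × 16/3 × 125 g/cup ÷ 28.35 g/oz ≈ 82.3 oz
raisins: 8 tbsp × 16/3 ÷ 16 tbsp/cup × 165 g/cup = 440.0 g
sour cream: 200 g × 16/3 ÷ 28.35 g/oz ≈ 37.6 oz

vegetable oil: 1.0 L; all-purpose flour: 82.3 oz; raisins: 440.0 g; sour cream: 37.6 oz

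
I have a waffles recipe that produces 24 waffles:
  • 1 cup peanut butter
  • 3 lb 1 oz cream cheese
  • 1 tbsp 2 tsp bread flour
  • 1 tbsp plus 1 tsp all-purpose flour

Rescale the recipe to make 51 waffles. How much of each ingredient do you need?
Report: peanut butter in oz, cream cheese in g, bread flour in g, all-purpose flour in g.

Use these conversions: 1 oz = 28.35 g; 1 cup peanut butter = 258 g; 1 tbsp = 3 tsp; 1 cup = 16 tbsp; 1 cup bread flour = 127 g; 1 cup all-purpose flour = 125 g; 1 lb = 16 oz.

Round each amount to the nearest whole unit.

Scaling factor: 51/24 = 17/8 = 2.125.
peanut butter: 1 cup × 17/8 × 258 g/cup ÷ 28.35 g/oz ≈ 19 oz
cream cheese: (3 lb + 1 oz = 3.0625 lb) × 17/8 × 16 oz/lb × 28.35 g/oz ≈ 2952 g
bread flour: (1 tbsp + 2 tsp = 5/3 tbsp) × 17/8 ÷ 16 tbsp/cup × 127 g/cup ≈ 28 g
all-purpose flour: (1 tbsp + 1 tsp = 4/3 tbsp) × 17/8 ÷ 16 tbsp/cup × 125 g/cup ≈ 22 g

peanut butter: 19 oz; cream cheese: 2952 g; bread flour: 28 g; all-purpose flour: 22 g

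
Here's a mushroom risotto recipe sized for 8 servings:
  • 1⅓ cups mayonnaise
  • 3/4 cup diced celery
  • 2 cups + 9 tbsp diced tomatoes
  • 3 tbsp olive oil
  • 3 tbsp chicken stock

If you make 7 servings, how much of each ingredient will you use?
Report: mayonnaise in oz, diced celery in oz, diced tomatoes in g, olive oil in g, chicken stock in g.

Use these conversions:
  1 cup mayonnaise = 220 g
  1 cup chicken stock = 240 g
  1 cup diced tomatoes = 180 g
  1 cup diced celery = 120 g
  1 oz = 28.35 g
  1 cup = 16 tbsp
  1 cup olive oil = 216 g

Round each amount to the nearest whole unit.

Scaling factor: 7/8 = 0.875.
mayonnaise: 4/3 cup × 7/8 × 220 g/cup ÷ 28.35 g/oz ≈ 9 oz
diced celery: 0.75 cup × 7/8 × 120 g/cup ÷ 28.35 g/oz ≈ 3 oz
diced tomatoes: (2 cup + 9 tbsp = 2.5625 cup) × 7/8 × 180 g/cup ≈ 404 g
olive oil: 3 tbsp × 7/8 ÷ 16 tbsp/cup × 216 g/cup ≈ 35 g
chicken stock: 3 tbsp × 7/8 ÷ 16 tbsp/cup × 240 g/cup ≈ 39 g

mayonnaise: 9 oz; diced celery: 3 oz; diced tomatoes: 404 g; olive oil: 35 g; chicken stock: 39 g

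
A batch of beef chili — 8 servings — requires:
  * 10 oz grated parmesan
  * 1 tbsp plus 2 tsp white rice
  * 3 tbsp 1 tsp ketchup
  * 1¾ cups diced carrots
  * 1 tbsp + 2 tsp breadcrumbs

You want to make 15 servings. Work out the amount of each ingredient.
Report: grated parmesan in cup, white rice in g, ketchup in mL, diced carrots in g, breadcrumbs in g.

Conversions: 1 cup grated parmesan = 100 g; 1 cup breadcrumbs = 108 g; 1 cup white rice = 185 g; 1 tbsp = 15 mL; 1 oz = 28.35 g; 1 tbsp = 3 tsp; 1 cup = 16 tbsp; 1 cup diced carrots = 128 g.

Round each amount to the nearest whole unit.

Scaling factor: 15/8 = 1.875.
grated parmesan: 10 oz × 15/8 × 28.35 g/oz ÷ 100 g/cup ≈ 5 cup
white rice: (1 tbsp + 2 tsp = 5/3 tbsp) × 15/8 ÷ 16 tbsp/cup × 185 g/cup ≈ 36 g
ketchup: (3 tbsp + 1 tsp = 10/3 tbsp) × 15/8 × 15 mL/tbsp ≈ 94 mL
diced carrots: 1.75 cup × 15/8 × 128 g/cup = 420 g
breadcrumbs: (1 tbsp + 2 tsp = 5/3 tbsp) × 15/8 ÷ 16 tbsp/cup × 108 g/cup ≈ 21 g

grated parmesan: 5 cup; white rice: 36 g; ketchup: 94 mL; diced carrots: 420 g; breadcrumbs: 21 g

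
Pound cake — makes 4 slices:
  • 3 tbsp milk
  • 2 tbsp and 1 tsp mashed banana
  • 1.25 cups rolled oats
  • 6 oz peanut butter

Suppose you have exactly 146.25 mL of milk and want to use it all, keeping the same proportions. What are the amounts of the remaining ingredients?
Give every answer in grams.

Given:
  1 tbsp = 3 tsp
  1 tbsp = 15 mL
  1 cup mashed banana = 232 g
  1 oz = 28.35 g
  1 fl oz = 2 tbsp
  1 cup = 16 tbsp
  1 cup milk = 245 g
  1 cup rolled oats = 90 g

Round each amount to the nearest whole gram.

mashed banana: 110 g; rolled oats: 366 g; peanut butter: 553 g

The original recipe has 45 mL of milk, so the scaling factor is 146.25 ÷ 45 = 13/4 = 3.25.
mashed banana: (2 tbsp + 1 tsp = 7/3 tbsp) × 13/4 ÷ 16 tbsp/cup × 232 g/cup ≈ 110 g
rolled oats: 1.25 cup × 13/4 × 90 g/cup ≈ 366 g
peanut butter: 6 oz × 13/4 × 28.35 g/oz ≈ 553 g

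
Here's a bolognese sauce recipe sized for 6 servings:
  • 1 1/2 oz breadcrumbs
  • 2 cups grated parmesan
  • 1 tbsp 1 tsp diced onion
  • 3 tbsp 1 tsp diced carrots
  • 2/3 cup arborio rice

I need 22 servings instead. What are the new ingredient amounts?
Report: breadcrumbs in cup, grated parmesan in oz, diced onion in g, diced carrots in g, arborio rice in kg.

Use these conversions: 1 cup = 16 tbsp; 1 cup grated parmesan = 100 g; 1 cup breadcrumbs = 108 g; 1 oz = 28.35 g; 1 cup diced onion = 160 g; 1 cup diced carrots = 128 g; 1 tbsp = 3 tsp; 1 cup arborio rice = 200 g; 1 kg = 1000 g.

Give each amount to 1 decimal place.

Scaling factor: 22/6 = 11/3.
breadcrumbs: 1.5 oz × 11/3 × 28.35 g/oz ÷ 108 g/cup ≈ 1.4 cup
grated parmesan: 2 cup × 11/3 × 100 g/cup ÷ 28.35 g/oz ≈ 25.9 oz
diced onion: (1 tbsp + 1 tsp = 4/3 tbsp) × 11/3 ÷ 16 tbsp/cup × 160 g/cup ≈ 48.9 g
diced carrots: (3 tbsp + 1 tsp = 10/3 tbsp) × 11/3 ÷ 16 tbsp/cup × 128 g/cup ≈ 97.8 g
arborio rice: 2/3 cup × 11/3 × 200 g/cup ÷ 1000 g/kg ≈ 0.5 kg

breadcrumbs: 1.4 cup; grated parmesan: 25.9 oz; diced onion: 48.9 g; diced carrots: 97.8 g; arborio rice: 0.5 kg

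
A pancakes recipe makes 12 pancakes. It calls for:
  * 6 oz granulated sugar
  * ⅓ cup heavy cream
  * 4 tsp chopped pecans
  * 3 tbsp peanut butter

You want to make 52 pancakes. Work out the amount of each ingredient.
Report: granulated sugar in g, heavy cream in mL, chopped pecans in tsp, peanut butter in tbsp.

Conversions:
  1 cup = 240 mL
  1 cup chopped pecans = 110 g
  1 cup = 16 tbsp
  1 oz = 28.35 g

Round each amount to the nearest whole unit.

granulated sugar: 737 g; heavy cream: 347 mL; chopped pecans: 17 tsp; peanut butter: 13 tbsp

Scaling factor: 52/12 = 13/3.
granulated sugar: 6 oz × 13/3 × 28.35 g/oz ≈ 737 g
heavy cream: 1/3 cup × 13/3 × 240 mL/cup ≈ 347 mL
chopped pecans: 4 tsp × 13/3 ≈ 17 tsp
peanut butter: 3 tbsp × 13/3 = 13 tbsp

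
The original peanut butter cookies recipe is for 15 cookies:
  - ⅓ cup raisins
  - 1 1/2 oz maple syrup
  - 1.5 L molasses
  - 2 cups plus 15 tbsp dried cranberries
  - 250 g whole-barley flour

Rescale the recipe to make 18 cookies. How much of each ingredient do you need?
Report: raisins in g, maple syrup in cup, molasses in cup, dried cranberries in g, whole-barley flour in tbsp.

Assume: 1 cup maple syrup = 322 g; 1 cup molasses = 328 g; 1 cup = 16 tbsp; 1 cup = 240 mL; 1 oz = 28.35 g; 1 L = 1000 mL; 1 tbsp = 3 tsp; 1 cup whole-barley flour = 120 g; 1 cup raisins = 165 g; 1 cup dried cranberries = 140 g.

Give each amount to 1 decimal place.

Scaling factor: 18/15 = 6/5 = 1.2.
raisins: 1/3 cup × 6/5 × 165 g/cup = 66.0 g
maple syrup: 1.5 oz × 6/5 × 28.35 g/oz ÷ 322 g/cup ≈ 0.2 cup
molasses: 1.5 L × 6/5 × 1000 mL/L ÷ 240 mL/cup = 7.5 cup
dried cranberries: (2 cup + 15 tbsp = 2.9375 cup) × 6/5 × 140 g/cup = 493.5 g
whole-barley flour: 250 g × 6/5 ÷ 120 g/cup × 16 tbsp/cup = 40.0 tbsp

raisins: 66.0 g; maple syrup: 0.2 cup; molasses: 7.5 cup; dried cranberries: 493.5 g; whole-barley flour: 40.0 tbsp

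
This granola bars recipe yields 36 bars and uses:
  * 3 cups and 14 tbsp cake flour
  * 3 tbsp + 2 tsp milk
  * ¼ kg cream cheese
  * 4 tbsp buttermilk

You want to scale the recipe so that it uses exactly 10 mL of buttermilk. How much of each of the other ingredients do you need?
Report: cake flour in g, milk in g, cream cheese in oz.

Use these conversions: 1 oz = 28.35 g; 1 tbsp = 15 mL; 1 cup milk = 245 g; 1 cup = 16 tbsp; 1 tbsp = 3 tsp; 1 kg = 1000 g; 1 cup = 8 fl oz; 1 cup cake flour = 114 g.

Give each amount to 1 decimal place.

The original recipe has 60 mL of buttermilk, so the scaling factor is 10 ÷ 60 = 1/6.
cake flour: (3 cup + 14 tbsp = 3.875 cup) × 1/6 × 114 g/cup ≈ 73.6 g
milk: (3 tbsp + 2 tsp = 11/3 tbsp) × 1/6 ÷ 16 tbsp/cup × 245 g/cup ≈ 9.4 g
cream cheese: 0.25 kg × 1/6 × 1000 g/kg ÷ 28.35 g/oz ≈ 1.5 oz

cake flour: 73.6 g; milk: 9.4 g; cream cheese: 1.5 oz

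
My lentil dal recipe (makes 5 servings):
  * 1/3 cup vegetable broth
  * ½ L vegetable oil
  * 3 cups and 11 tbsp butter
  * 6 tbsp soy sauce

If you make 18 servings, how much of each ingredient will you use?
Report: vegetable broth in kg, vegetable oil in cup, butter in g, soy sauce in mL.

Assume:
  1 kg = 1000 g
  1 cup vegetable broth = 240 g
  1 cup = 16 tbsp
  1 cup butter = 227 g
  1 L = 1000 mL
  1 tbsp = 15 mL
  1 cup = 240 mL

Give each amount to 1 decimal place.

vegetable broth: 0.3 kg; vegetable oil: 7.5 cup; butter: 3013.4 g; soy sauce: 324.0 mL

Scaling factor: 18/5 = 3.6.
vegetable broth: 1/3 cup × 18/5 × 240 g/cup ÷ 1000 g/kg ≈ 0.3 kg
vegetable oil: 0.5 L × 18/5 × 1000 mL/L ÷ 240 mL/cup = 7.5 cup
butter: (3 cup + 11 tbsp = 3.6875 cup) × 18/5 × 227 g/cup ≈ 3013.4 g
soy sauce: 6 tbsp × 18/5 × 15 mL/tbsp = 324.0 mL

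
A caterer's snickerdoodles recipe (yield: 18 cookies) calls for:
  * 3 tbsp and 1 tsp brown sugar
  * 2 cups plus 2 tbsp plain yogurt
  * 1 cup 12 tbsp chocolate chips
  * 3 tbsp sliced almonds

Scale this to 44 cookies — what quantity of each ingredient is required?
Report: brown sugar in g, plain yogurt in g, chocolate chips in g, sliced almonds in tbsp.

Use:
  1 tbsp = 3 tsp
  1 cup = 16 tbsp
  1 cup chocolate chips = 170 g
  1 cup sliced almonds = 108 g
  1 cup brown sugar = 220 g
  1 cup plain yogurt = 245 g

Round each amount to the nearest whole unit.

brown sugar: 112 g; plain yogurt: 1273 g; chocolate chips: 727 g; sliced almonds: 7 tbsp

Scaling factor: 44/18 = 22/9.
brown sugar: (3 tbsp + 1 tsp = 10/3 tbsp) × 22/9 ÷ 16 tbsp/cup × 220 g/cup ≈ 112 g
plain yogurt: (2 cup + 2 tbsp = 2.125 cup) × 22/9 × 245 g/cup ≈ 1273 g
chocolate chips: (1 cup + 12 tbsp = 1.75 cup) × 22/9 × 170 g/cup ≈ 727 g
sliced almonds: 3 tbsp × 22/9 ≈ 7 tbsp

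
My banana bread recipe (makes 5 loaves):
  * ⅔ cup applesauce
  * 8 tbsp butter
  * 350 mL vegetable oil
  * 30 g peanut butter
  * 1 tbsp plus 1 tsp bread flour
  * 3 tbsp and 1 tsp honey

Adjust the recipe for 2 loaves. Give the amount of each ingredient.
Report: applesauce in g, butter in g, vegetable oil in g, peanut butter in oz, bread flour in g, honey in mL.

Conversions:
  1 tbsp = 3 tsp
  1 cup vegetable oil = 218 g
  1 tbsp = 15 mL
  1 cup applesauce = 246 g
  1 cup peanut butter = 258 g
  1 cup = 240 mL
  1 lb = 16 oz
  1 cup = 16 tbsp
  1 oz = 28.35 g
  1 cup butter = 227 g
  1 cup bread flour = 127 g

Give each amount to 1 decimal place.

applesauce: 65.6 g; butter: 45.4 g; vegetable oil: 127.2 g; peanut butter: 0.4 oz; bread flour: 4.2 g; honey: 20.0 mL

Scaling factor: 2/5 = 0.4.
applesauce: 2/3 cup × 2/5 × 246 g/cup = 65.6 g
butter: 8 tbsp × 2/5 ÷ 16 tbsp/cup × 227 g/cup = 45.4 g
vegetable oil: 350 mL × 2/5 ÷ 240 mL/cup × 218 g/cup ≈ 127.2 g
peanut butter: 30 g × 2/5 ÷ 28.35 g/oz ≈ 0.4 oz
bread flour: (1 tbsp + 1 tsp = 4/3 tbsp) × 2/5 ÷ 16 tbsp/cup × 127 g/cup ≈ 4.2 g
honey: (3 tbsp + 1 tsp = 10/3 tbsp) × 2/5 × 15 mL/tbsp = 20.0 mL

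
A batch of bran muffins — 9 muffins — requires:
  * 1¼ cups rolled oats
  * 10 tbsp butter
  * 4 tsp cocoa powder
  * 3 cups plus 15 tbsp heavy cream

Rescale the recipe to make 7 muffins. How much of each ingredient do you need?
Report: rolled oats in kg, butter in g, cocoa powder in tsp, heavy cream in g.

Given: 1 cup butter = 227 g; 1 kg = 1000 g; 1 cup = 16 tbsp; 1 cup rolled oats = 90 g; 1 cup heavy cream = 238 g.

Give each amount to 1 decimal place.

rolled oats: 0.1 kg; butter: 110.3 g; cocoa powder: 3.1 tsp; heavy cream: 728.9 g

Scaling factor: 7/9.
rolled oats: 1.25 cup × 7/9 × 90 g/cup ÷ 1000 g/kg ≈ 0.1 kg
butter: 10 tbsp × 7/9 ÷ 16 tbsp/cup × 227 g/cup ≈ 110.3 g
cocoa powder: 4 tsp × 7/9 ≈ 3.1 tsp
heavy cream: (3 cup + 15 tbsp = 3.9375 cup) × 7/9 × 238 g/cup ≈ 728.9 g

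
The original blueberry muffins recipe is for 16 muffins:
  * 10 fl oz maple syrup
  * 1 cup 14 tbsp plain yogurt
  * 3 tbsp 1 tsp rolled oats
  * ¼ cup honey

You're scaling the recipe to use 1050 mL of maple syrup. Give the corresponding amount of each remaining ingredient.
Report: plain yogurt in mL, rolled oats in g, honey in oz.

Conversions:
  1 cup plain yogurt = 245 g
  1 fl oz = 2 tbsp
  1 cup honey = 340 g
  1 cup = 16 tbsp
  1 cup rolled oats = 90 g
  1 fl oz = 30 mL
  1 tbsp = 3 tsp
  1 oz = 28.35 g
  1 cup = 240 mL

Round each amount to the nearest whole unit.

plain yogurt: 1575 mL; rolled oats: 66 g; honey: 10 oz

The original recipe has 300 mL of maple syrup, so the scaling factor is 1050 ÷ 300 = 7/2 = 3.5.
plain yogurt: (1 cup + 14 tbsp = 1.875 cup) × 7/2 × 240 mL/cup = 1575 mL
rolled oats: (3 tbsp + 1 tsp = 10/3 tbsp) × 7/2 ÷ 16 tbsp/cup × 90 g/cup ≈ 66 g
honey: 0.25 cup × 7/2 × 340 g/cup ÷ 28.35 g/oz ≈ 10 oz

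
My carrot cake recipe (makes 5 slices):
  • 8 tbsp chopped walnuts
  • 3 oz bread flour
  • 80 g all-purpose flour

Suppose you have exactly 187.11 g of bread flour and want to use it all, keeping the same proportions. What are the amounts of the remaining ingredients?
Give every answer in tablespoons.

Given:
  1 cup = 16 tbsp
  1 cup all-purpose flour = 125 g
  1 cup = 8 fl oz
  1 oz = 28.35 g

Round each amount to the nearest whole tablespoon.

chopped walnuts: 18 tbsp; all-purpose flour: 23 tbsp

The original recipe has 85.05 g of bread flour, so the scaling factor is 187.11 ÷ 85.05 = 11/5 = 2.2.
chopped walnuts: 8 tbsp × 11/5 ≈ 18 tbsp
all-purpose flour: 80 g × 11/5 ÷ 125 g/cup × 16 tbsp/cup ≈ 23 tbsp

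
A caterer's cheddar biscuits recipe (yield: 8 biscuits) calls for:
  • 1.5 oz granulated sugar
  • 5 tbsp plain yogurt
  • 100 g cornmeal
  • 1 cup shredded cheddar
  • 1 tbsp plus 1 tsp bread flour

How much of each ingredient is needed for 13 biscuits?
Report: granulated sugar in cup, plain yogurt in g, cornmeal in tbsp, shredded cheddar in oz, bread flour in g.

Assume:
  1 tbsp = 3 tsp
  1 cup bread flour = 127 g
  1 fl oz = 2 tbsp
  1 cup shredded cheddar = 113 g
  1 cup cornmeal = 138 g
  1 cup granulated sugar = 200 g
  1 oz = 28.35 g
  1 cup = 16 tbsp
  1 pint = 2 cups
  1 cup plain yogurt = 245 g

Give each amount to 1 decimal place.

granulated sugar: 0.3 cup; plain yogurt: 124.4 g; cornmeal: 18.8 tbsp; shredded cheddar: 6.5 oz; bread flour: 17.2 g

Scaling factor: 13/8 = 1.625.
granulated sugar: 1.5 oz × 13/8 × 28.35 g/oz ÷ 200 g/cup ≈ 0.3 cup
plain yogurt: 5 tbsp × 13/8 ÷ 16 tbsp/cup × 245 g/cup ≈ 124.4 g
cornmeal: 100 g × 13/8 ÷ 138 g/cup × 16 tbsp/cup ≈ 18.8 tbsp
shredded cheddar: 1 cup × 13/8 × 113 g/cup ÷ 28.35 g/oz ≈ 6.5 oz
bread flour: (1 tbsp + 1 tsp = 4/3 tbsp) × 13/8 ÷ 16 tbsp/cup × 127 g/cup ≈ 17.2 g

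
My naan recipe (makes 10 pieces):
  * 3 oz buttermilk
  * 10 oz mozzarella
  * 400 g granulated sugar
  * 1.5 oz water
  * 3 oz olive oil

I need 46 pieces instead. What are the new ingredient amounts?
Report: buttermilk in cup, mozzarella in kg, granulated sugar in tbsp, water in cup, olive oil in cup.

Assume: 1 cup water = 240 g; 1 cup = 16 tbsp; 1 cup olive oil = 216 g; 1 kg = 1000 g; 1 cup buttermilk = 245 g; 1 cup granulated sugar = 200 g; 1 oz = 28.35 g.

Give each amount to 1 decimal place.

buttermilk: 1.6 cup; mozzarella: 1.3 kg; granulated sugar: 147.2 tbsp; water: 0.8 cup; olive oil: 1.8 cup

Scaling factor: 46/10 = 23/5 = 4.6.
buttermilk: 3 oz × 23/5 × 28.35 g/oz ÷ 245 g/cup ≈ 1.6 cup
mozzarella: 10 oz × 23/5 × 28.35 g/oz ÷ 1000 g/kg ≈ 1.3 kg
granulated sugar: 400 g × 23/5 ÷ 200 g/cup × 16 tbsp/cup = 147.2 tbsp
water: 1.5 oz × 23/5 × 28.35 g/oz ÷ 240 g/cup ≈ 0.8 cup
olive oil: 3 oz × 23/5 × 28.35 g/oz ÷ 216 g/cup ≈ 1.8 cup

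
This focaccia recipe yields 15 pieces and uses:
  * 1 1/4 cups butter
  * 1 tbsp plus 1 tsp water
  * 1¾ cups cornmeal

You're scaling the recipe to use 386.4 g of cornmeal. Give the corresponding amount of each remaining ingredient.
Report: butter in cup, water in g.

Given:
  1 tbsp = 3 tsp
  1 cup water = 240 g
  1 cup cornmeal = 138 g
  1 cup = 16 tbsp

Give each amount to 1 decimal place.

butter: 2.0 cup; water: 32.0 g

The original recipe has 241.5 g of cornmeal, so the scaling factor is 386.4 ÷ 241.5 = 8/5 = 1.6.
butter: 1.25 cup × 8/5 = 2.0 cup
water: (1 tbsp + 1 tsp = 4/3 tbsp) × 8/5 ÷ 16 tbsp/cup × 240 g/cup = 32.0 g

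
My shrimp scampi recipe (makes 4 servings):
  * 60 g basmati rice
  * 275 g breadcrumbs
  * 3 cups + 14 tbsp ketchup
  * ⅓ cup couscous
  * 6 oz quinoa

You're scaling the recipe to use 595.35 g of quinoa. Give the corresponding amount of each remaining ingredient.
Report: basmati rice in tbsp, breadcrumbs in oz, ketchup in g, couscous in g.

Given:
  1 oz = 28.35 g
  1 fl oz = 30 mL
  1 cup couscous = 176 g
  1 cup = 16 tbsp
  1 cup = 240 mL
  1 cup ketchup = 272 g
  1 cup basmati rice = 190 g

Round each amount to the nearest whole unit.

The original recipe has 170.1 g of quinoa, so the scaling factor is 595.35 ÷ 170.1 = 7/2 = 3.5.
basmati rice: 60 g × 7/2 ÷ 190 g/cup × 16 tbsp/cup ≈ 18 tbsp
breadcrumbs: 275 g × 7/2 ÷ 28.35 g/oz ≈ 34 oz
ketchup: (3 cup + 14 tbsp = 3.875 cup) × 7/2 × 272 g/cup = 3689 g
couscous: 1/3 cup × 7/2 × 176 g/cup ≈ 205 g

basmati rice: 18 tbsp; breadcrumbs: 34 oz; ketchup: 3689 g; couscous: 205 g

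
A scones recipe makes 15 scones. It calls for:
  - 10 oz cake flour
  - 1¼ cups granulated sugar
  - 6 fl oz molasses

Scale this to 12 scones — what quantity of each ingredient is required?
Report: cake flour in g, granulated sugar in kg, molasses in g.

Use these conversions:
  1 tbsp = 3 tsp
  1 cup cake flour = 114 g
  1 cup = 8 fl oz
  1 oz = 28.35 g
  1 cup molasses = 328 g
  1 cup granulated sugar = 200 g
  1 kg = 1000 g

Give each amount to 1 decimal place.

Scaling factor: 12/15 = 4/5 = 0.8.
cake flour: 10 oz × 4/5 × 28.35 g/oz = 226.8 g
granulated sugar: 1.25 cup × 4/5 × 200 g/cup ÷ 1000 g/kg = 0.2 kg
molasses: 6 fl oz × 4/5 ÷ 8 fl oz/cup × 328 g/cup = 196.8 g

cake flour: 226.8 g; granulated sugar: 0.2 kg; molasses: 196.8 g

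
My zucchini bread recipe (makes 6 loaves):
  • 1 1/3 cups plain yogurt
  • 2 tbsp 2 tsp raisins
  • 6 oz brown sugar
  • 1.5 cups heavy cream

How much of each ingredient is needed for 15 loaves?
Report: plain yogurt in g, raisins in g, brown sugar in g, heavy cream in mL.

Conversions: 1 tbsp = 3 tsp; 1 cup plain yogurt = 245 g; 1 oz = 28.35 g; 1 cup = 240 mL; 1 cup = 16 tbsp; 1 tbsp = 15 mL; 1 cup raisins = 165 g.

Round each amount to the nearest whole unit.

Scaling factor: 15/6 = 5/2 = 2.5.
plain yogurt: 4/3 cup × 5/2 × 245 g/cup ≈ 817 g
raisins: (2 tbsp + 2 tsp = 8/3 tbsp) × 5/2 ÷ 16 tbsp/cup × 165 g/cup ≈ 69 g
brown sugar: 6 oz × 5/2 × 28.35 g/oz ≈ 425 g
heavy cream: 1.5 cup × 5/2 × 240 mL/cup = 900 mL

plain yogurt: 817 g; raisins: 69 g; brown sugar: 425 g; heavy cream: 900 mL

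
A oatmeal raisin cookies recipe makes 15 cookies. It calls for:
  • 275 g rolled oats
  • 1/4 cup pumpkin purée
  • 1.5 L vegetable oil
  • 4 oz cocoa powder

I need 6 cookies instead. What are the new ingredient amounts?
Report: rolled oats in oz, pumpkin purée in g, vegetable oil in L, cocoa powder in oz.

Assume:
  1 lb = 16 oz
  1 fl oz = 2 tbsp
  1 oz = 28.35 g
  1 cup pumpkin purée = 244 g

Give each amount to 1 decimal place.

rolled oats: 3.9 oz; pumpkin purée: 24.4 g; vegetable oil: 0.6 L; cocoa powder: 1.6 oz

Scaling factor: 6/15 = 2/5 = 0.4.
rolled oats: 275 g × 2/5 ÷ 28.35 g/oz ≈ 3.9 oz
pumpkin purée: 0.25 cup × 2/5 × 244 g/cup = 24.4 g
vegetable oil: 1.5 L × 2/5 = 0.6 L
cocoa powder: 4 oz × 2/5 = 1.6 oz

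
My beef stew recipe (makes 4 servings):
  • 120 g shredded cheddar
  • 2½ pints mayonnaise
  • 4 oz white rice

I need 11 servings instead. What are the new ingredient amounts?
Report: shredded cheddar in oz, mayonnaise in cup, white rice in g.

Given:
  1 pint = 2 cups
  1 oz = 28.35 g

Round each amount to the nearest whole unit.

shredded cheddar: 12 oz; mayonnaise: 14 cup; white rice: 312 g

Scaling factor: 11/4 = 2.75.
shredded cheddar: 120 g × 11/4 ÷ 28.35 g/oz ≈ 12 oz
mayonnaise: 2.5 pint × 11/4 × 2 cup/pint ≈ 14 cup
white rice: 4 oz × 11/4 × 28.35 g/oz ≈ 312 g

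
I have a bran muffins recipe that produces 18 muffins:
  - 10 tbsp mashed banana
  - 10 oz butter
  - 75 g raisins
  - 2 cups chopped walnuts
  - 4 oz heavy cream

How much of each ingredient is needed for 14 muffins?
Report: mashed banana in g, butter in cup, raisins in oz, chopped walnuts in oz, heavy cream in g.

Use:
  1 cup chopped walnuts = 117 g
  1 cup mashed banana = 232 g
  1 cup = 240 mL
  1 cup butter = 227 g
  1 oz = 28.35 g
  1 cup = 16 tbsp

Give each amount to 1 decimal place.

Scaling factor: 14/18 = 7/9.
mashed banana: 10 tbsp × 7/9 ÷ 16 tbsp/cup × 232 g/cup ≈ 112.8 g
butter: 10 oz × 7/9 × 28.35 g/oz ÷ 227 g/cup ≈ 1.0 cup
raisins: 75 g × 7/9 ÷ 28.35 g/oz ≈ 2.1 oz
chopped walnuts: 2 cup × 7/9 × 117 g/cup ÷ 28.35 g/oz ≈ 6.4 oz
heavy cream: 4 oz × 7/9 × 28.35 g/oz = 88.2 g

mashed banana: 112.8 g; butter: 1.0 cup; raisins: 2.1 oz; chopped walnuts: 6.4 oz; heavy cream: 88.2 g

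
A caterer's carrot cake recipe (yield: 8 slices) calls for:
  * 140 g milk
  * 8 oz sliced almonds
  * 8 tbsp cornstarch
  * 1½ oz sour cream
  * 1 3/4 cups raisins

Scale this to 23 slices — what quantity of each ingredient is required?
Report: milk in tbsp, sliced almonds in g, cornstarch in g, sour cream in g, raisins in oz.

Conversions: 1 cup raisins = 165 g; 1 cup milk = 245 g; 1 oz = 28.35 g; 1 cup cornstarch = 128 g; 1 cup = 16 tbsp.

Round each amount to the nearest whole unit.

Scaling factor: 23/8 = 2.875.
milk: 140 g × 23/8 ÷ 245 g/cup × 16 tbsp/cup ≈ 26 tbsp
sliced almonds: 8 oz × 23/8 × 28.35 g/oz ≈ 652 g
cornstarch: 8 tbsp × 23/8 ÷ 16 tbsp/cup × 128 g/cup = 184 g
sour cream: 1.5 oz × 23/8 × 28.35 g/oz ≈ 122 g
raisins: 1.75 cup × 23/8 × 165 g/cup ÷ 28.35 g/oz ≈ 29 oz

milk: 26 tbsp; sliced almonds: 652 g; cornstarch: 184 g; sour cream: 122 g; raisins: 29 oz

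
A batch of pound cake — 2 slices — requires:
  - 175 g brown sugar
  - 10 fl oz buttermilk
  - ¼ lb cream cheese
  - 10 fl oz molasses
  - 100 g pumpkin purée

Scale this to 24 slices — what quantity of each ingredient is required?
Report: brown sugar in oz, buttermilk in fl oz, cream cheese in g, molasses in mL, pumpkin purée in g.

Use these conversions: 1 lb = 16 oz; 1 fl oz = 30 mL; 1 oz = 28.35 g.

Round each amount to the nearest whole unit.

brown sugar: 74 oz; buttermilk: 120 fl oz; cream cheese: 1361 g; molasses: 3600 mL; pumpkin purée: 1200 g

Scaling factor: 24/2 = 12.
brown sugar: 175 g × 12 ÷ 28.35 g/oz ≈ 74 oz
buttermilk: 10 fl oz × 12 = 120 fl oz
cream cheese: 0.25 lb × 12 × 16 oz/lb × 28.35 g/oz ≈ 1361 g
molasses: 10 fl oz × 12 × 30 mL/fl oz = 3600 mL
pumpkin purée: 100 g × 12 = 1200 g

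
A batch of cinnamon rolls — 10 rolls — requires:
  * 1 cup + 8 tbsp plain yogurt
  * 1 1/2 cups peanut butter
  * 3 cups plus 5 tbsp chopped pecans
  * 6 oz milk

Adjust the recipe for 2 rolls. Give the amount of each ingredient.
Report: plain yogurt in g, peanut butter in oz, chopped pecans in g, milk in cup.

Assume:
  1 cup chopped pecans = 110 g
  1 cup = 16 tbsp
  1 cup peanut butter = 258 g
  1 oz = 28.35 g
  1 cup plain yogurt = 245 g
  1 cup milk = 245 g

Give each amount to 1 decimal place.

Scaling factor: 2/10 = 1/5 = 0.2.
plain yogurt: (1 cup + 8 tbsp = 1.5 cup) × 1/5 × 245 g/cup = 73.5 g
peanut butter: 1.5 cup × 1/5 × 258 g/cup ÷ 28.35 g/oz ≈ 2.7 oz
chopped pecans: (3 cup + 5 tbsp = 3.3125 cup) × 1/5 × 110 g/cup ≈ 72.9 g
milk: 6 oz × 1/5 × 28.35 g/oz ÷ 245 g/cup ≈ 0.1 cup

plain yogurt: 73.5 g; peanut butter: 2.7 oz; chopped pecans: 72.9 g; milk: 0.1 cup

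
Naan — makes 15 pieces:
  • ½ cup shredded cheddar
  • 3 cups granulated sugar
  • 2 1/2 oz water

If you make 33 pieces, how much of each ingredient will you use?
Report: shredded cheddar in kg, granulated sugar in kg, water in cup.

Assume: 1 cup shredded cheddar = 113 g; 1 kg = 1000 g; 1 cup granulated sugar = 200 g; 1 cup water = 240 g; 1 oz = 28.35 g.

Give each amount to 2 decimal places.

shredded cheddar: 0.12 kg; granulated sugar: 1.32 kg; water: 0.65 cup

Scaling factor: 33/15 = 11/5 = 2.2.
shredded cheddar: 0.5 cup × 11/5 × 113 g/cup ÷ 1000 g/kg ≈ 0.12 kg
granulated sugar: 3 cup × 11/5 × 200 g/cup ÷ 1000 g/kg = 1.32 kg
water: 2.5 oz × 11/5 × 28.35 g/oz ÷ 240 g/cup ≈ 0.65 cup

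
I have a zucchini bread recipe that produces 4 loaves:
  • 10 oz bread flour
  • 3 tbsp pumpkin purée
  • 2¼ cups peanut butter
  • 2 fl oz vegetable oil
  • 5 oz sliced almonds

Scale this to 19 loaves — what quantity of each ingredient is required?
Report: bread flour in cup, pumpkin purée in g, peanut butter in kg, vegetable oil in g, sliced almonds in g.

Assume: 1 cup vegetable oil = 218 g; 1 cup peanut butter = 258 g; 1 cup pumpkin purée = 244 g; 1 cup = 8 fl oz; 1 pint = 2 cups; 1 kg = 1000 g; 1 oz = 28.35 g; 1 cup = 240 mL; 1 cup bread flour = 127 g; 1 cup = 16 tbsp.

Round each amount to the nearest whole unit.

bread flour: 11 cup; pumpkin purée: 217 g; peanut butter: 3 kg; vegetable oil: 259 g; sliced almonds: 673 g

Scaling factor: 19/4 = 4.75.
bread flour: 10 oz × 19/4 × 28.35 g/oz ÷ 127 g/cup ≈ 11 cup
pumpkin purée: 3 tbsp × 19/4 ÷ 16 tbsp/cup × 244 g/cup ≈ 217 g
peanut butter: 2.25 cup × 19/4 × 258 g/cup ÷ 1000 g/kg ≈ 3 kg
vegetable oil: 2 fl oz × 19/4 ÷ 8 fl oz/cup × 218 g/cup ≈ 259 g
sliced almonds: 5 oz × 19/4 × 28.35 g/oz ≈ 673 g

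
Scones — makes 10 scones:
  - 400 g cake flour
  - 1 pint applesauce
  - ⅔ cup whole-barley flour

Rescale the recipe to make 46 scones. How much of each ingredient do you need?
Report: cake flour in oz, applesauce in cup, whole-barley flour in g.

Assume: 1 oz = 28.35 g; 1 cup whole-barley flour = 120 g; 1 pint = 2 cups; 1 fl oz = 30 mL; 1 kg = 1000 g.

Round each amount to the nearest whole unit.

Scaling factor: 46/10 = 23/5 = 4.6.
cake flour: 400 g × 23/5 ÷ 28.35 g/oz ≈ 65 oz
applesauce: 1 pint × 23/5 × 2 cup/pint ≈ 9 cup
whole-barley flour: 2/3 cup × 23/5 × 120 g/cup = 368 g

cake flour: 65 oz; applesauce: 9 cup; whole-barley flour: 368 g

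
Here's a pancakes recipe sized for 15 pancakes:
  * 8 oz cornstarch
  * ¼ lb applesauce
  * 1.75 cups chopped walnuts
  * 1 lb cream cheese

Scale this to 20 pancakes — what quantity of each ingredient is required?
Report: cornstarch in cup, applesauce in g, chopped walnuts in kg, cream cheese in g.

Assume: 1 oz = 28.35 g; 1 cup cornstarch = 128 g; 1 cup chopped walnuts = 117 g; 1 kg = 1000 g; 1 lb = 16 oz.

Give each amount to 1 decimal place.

Scaling factor: 20/15 = 4/3.
cornstarch: 8 oz × 4/3 × 28.35 g/oz ÷ 128 g/cup ≈ 2.4 cup
applesauce: 0.25 lb × 4/3 × 16 oz/lb × 28.35 g/oz = 151.2 g
chopped walnuts: 1.75 cup × 4/3 × 117 g/cup ÷ 1000 g/kg ≈ 0.3 kg
cream cheese: 1 lb × 4/3 × 16 oz/lb × 28.35 g/oz = 604.8 g

cornstarch: 2.4 cup; applesauce: 151.2 g; chopped walnuts: 0.3 kg; cream cheese: 604.8 g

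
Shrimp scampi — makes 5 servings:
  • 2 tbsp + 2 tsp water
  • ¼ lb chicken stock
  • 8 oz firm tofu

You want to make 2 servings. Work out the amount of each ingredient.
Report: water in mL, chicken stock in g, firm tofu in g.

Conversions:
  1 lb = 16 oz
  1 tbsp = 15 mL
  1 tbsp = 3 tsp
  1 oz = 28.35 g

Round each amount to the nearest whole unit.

Scaling factor: 2/5 = 0.4.
water: (2 tbsp + 2 tsp = 8/3 tbsp) × 2/5 × 15 mL/tbsp = 16 mL
chicken stock: 0.25 lb × 2/5 × 16 oz/lb × 28.35 g/oz ≈ 45 g
firm tofu: 8 oz × 2/5 × 28.35 g/oz ≈ 91 g

water: 16 mL; chicken stock: 45 g; firm tofu: 91 g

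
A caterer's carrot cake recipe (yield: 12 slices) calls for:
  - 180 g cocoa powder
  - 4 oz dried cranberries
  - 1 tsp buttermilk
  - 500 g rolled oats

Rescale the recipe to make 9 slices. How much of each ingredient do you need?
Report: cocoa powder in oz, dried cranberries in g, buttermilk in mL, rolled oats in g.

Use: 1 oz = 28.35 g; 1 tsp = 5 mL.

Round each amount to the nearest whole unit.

Scaling factor: 9/12 = 3/4 = 0.75.
cocoa powder: 180 g × 3/4 ÷ 28.35 g/oz ≈ 5 oz
dried cranberries: 4 oz × 3/4 × 28.35 g/oz ≈ 85 g
buttermilk: 1 tsp × 3/4 × 5 mL/tsp ≈ 4 mL
rolled oats: 500 g × 3/4 = 375 g

cocoa powder: 5 oz; dried cranberries: 85 g; buttermilk: 4 mL; rolled oats: 375 g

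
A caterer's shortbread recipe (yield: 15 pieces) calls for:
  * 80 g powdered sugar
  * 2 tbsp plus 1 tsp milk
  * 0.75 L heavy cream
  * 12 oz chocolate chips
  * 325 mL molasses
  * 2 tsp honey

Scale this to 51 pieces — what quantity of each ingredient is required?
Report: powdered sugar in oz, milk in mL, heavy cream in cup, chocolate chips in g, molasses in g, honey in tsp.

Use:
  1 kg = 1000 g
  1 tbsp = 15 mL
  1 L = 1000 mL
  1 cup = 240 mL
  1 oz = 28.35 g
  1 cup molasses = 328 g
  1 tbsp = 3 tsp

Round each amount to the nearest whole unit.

Scaling factor: 51/15 = 17/5 = 3.4.
powdered sugar: 80 g × 17/5 ÷ 28.35 g/oz ≈ 10 oz
milk: (2 tbsp + 1 tsp = 7/3 tbsp) × 17/5 × 15 mL/tbsp = 119 mL
heavy cream: 0.75 L × 17/5 × 1000 mL/L ÷ 240 mL/cup ≈ 11 cup
chocolate chips: 12 oz × 17/5 × 28.35 g/oz ≈ 1157 g
molasses: 325 mL × 17/5 ÷ 240 mL/cup × 328 g/cup ≈ 1510 g
honey: 2 tsp × 17/5 ≈ 7 tsp

powdered sugar: 10 oz; milk: 119 mL; heavy cream: 11 cup; chocolate chips: 1157 g; molasses: 1510 g; honey: 7 tsp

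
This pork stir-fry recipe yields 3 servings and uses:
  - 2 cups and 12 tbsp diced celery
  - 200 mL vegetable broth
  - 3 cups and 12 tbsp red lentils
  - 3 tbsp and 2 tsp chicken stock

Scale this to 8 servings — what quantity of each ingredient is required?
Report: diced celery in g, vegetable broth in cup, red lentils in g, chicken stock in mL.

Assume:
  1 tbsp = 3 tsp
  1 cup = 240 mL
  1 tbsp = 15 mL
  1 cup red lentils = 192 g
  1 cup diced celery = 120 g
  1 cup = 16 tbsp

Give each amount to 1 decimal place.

Scaling factor: 8/3.
diced celery: (2 cup + 12 tbsp = 2.75 cup) × 8/3 × 120 g/cup = 880.0 g
vegetable broth: 200 mL × 8/3 ÷ 240 mL/cup ≈ 2.2 cup
red lentils: (3 cup + 12 tbsp = 3.75 cup) × 8/3 × 192 g/cup = 1920.0 g
chicken stock: (3 tbsp + 2 tsp = 11/3 tbsp) × 8/3 × 15 mL/tbsp ≈ 146.7 mL

diced celery: 880.0 g; vegetable broth: 2.2 cup; red lentils: 1920.0 g; chicken stock: 146.7 mL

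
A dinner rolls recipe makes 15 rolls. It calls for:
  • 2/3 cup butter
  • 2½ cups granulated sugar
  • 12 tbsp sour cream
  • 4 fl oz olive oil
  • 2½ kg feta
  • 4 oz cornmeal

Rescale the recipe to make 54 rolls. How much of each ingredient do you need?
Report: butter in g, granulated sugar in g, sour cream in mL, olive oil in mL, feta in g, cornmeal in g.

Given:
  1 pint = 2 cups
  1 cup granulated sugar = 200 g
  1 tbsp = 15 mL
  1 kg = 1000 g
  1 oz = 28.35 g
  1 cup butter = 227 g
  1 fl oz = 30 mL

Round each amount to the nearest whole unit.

Scaling factor: 54/15 = 18/5 = 3.6.
butter: 2/3 cup × 18/5 × 227 g/cup ≈ 545 g
granulated sugar: 2.5 cup × 18/5 × 200 g/cup = 1800 g
sour cream: 12 tbsp × 18/5 × 15 mL/tbsp = 648 mL
olive oil: 4 fl oz × 18/5 × 30 mL/fl oz = 432 mL
feta: 2.5 kg × 18/5 × 1000 g/kg = 9000 g
cornmeal: 4 oz × 18/5 × 28.35 g/oz ≈ 408 g

butter: 545 g; granulated sugar: 1800 g; sour cream: 648 mL; olive oil: 432 mL; feta: 9000 g; cornmeal: 408 g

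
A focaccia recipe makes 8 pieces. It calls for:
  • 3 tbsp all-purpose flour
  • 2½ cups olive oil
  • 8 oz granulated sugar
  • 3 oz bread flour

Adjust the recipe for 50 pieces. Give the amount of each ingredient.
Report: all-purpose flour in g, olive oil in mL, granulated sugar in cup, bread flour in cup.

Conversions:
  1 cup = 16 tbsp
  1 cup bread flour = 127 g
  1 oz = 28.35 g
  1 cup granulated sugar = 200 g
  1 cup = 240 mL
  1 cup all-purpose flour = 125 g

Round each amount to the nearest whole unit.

Scaling factor: 50/8 = 25/4 = 6.25.
all-purpose flour: 3 tbsp × 25/4 ÷ 16 tbsp/cup × 125 g/cup ≈ 146 g
olive oil: 2.5 cup × 25/4 × 240 mL/cup = 3750 mL
granulated sugar: 8 oz × 25/4 × 28.35 g/oz ÷ 200 g/cup ≈ 7 cup
bread flour: 3 oz × 25/4 × 28.35 g/oz ÷ 127 g/cup ≈ 4 cup

all-purpose flour: 146 g; olive oil: 3750 mL; granulated sugar: 7 cup; bread flour: 4 cup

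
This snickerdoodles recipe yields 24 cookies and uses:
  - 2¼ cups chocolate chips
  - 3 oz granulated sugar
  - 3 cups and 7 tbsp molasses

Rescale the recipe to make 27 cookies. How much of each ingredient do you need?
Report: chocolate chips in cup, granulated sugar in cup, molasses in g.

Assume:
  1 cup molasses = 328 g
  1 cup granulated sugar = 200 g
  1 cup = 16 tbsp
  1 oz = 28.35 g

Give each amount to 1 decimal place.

Scaling factor: 27/24 = 9/8 = 1.125.
chocolate chips: 2.25 cup × 9/8 ≈ 2.5 cup
granulated sugar: 3 oz × 9/8 × 28.35 g/oz ÷ 200 g/cup ≈ 0.5 cup
molasses: (3 cup + 7 tbsp = 3.4375 cup) × 9/8 × 328 g/cup ≈ 1268.4 g

chocolate chips: 2.5 cup; granulated sugar: 0.5 cup; molasses: 1268.4 g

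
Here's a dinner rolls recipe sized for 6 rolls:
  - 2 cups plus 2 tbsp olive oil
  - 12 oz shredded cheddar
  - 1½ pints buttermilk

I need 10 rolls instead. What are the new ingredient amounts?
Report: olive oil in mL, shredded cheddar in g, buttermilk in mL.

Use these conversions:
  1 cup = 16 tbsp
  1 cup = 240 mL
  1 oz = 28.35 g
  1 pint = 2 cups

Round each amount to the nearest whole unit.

Scaling factor: 10/6 = 5/3.
olive oil: (2 cup + 2 tbsp = 2.125 cup) × 5/3 × 240 mL/cup = 850 mL
shredded cheddar: 12 oz × 5/3 × 28.35 g/oz = 567 g
buttermilk: 1.5 pint × 5/3 × 2 cup/pint × 240 mL/cup = 1200 mL

olive oil: 850 mL; shredded cheddar: 567 g; buttermilk: 1200 mL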